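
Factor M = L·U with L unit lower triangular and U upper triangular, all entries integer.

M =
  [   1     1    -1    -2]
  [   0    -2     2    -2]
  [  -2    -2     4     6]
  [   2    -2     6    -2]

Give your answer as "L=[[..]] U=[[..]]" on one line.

  row1 -= 0·row0 → [0,-2,2,-2]
  row2 -= -2·row0 → [0,0,2,2]
  row3 -= 2·row0 → [0,-4,8,2]
  row2 -= 0·row1 → [0,0,2,2]
  row3 -= 2·row1 → [0,0,4,6]
  row3 -= 2·row2 → [0,0,0,2]

L=[[1,0,0,0],[0,1,0,0],[-2,0,1,0],[2,2,2,1]] U=[[1,1,-1,-2],[0,-2,2,-2],[0,0,2,2],[0,0,0,2]]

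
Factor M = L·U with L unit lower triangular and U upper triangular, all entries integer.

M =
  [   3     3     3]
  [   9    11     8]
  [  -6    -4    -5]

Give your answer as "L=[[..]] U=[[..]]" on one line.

L=[[1,0,0],[3,1,0],[-2,1,1]] U=[[3,3,3],[0,2,-1],[0,0,2]]

  row1 -= 3·row0 → [0,2,-1]
  row2 -= -2·row0 → [0,2,1]
  row2 -= 1·row1 → [0,0,2]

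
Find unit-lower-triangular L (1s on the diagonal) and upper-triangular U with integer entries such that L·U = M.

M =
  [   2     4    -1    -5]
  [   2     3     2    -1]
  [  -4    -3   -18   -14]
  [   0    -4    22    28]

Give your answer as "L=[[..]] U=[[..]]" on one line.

  R1 -= 1·R0 → [0,-1,3,4]
  R2 -= -2·R0 → [0,5,-20,-24]
  R3 -= 0·R0 → [0,-4,22,28]
  R2 -= -5·R1 → [0,0,-5,-4]
  R3 -= 4·R1 → [0,0,10,12]
  R3 -= -2·R2 → [0,0,0,4]

L=[[1,0,0,0],[1,1,0,0],[-2,-5,1,0],[0,4,-2,1]] U=[[2,4,-1,-5],[0,-1,3,4],[0,0,-5,-4],[0,0,0,4]]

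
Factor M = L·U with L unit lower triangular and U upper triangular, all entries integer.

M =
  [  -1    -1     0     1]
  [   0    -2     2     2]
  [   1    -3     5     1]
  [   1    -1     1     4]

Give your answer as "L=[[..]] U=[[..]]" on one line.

  row1 -= 0·row0 → [0,-2,2,2]
  row2 -= -1·row0 → [0,-4,5,2]
  row3 -= -1·row0 → [0,-2,1,5]
  row2 -= 2·row1 → [0,0,1,-2]
  row3 -= 1·row1 → [0,0,-1,3]
  row3 -= -1·row2 → [0,0,0,1]

L=[[1,0,0,0],[0,1,0,0],[-1,2,1,0],[-1,1,-1,1]] U=[[-1,-1,0,1],[0,-2,2,2],[0,0,1,-2],[0,0,0,1]]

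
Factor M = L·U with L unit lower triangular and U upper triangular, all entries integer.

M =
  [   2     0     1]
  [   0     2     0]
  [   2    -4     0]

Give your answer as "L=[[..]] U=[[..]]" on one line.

  r1 -= 0·r0 → [0,2,0]
  r2 -= 1·r0 → [0,-4,-1]
  r2 -= -2·r1 → [0,0,-1]

L=[[1,0,0],[0,1,0],[1,-2,1]] U=[[2,0,1],[0,2,0],[0,0,-1]]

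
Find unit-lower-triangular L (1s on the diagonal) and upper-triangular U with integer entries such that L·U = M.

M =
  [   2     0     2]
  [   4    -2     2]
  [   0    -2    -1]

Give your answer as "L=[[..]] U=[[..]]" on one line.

  r1 -= 2·r0 → [0,-2,-2]
  r2 -= 0·r0 → [0,-2,-1]
  r2 -= 1·r1 → [0,0,1]

L=[[1,0,0],[2,1,0],[0,1,1]] U=[[2,0,2],[0,-2,-2],[0,0,1]]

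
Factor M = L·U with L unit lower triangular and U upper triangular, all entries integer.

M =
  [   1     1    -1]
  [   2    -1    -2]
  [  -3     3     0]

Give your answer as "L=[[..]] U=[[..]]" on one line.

L=[[1,0,0],[2,1,0],[-3,-2,1]] U=[[1,1,-1],[0,-3,0],[0,0,-3]]

  row1 -= 2·row0 → [0,-3,0]
  row2 -= -3·row0 → [0,6,-3]
  row2 -= -2·row1 → [0,0,-3]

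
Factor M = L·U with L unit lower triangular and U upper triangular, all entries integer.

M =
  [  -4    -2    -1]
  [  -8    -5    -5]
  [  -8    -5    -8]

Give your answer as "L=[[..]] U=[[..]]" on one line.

L=[[1,0,0],[2,1,0],[2,1,1]] U=[[-4,-2,-1],[0,-1,-3],[0,0,-3]]

  r1 -= 2·r0 → [0,-1,-3]
  r2 -= 2·r0 → [0,-1,-6]
  r2 -= 1·r1 → [0,0,-3]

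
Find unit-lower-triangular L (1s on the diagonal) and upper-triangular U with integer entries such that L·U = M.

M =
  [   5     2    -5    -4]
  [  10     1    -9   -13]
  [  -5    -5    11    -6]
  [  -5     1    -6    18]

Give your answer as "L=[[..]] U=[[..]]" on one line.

L=[[1,0,0,0],[2,1,0,0],[-1,1,1,0],[-1,-1,-2,1]] U=[[5,2,-5,-4],[0,-3,1,-5],[0,0,5,-5],[0,0,0,-1]]

  r1 -= 2·r0 → [0,-3,1,-5]
  r2 -= -1·r0 → [0,-3,6,-10]
  r3 -= -1·r0 → [0,3,-11,14]
  r2 -= 1·r1 → [0,0,5,-5]
  r3 -= -1·r1 → [0,0,-10,9]
  r3 -= -2·r2 → [0,0,0,-1]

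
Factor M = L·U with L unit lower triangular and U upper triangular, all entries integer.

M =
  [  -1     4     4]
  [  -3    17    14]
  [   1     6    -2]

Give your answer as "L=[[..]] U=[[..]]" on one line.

  r1 -= 3·r0 → [0,5,2]
  r2 -= -1·r0 → [0,10,2]
  r2 -= 2·r1 → [0,0,-2]

L=[[1,0,0],[3,1,0],[-1,2,1]] U=[[-1,4,4],[0,5,2],[0,0,-2]]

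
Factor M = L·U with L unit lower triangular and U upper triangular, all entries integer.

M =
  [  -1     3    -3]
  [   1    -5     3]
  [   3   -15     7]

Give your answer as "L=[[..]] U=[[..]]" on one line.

L=[[1,0,0],[-1,1,0],[-3,3,1]] U=[[-1,3,-3],[0,-2,0],[0,0,-2]]

  row1 -= -1·row0 → [0,-2,0]
  row2 -= -3·row0 → [0,-6,-2]
  row2 -= 3·row1 → [0,0,-2]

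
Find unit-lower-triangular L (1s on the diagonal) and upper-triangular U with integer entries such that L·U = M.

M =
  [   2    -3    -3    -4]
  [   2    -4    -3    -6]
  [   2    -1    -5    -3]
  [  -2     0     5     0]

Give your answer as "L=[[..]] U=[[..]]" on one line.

  row1 -= 1·row0 → [0,-1,0,-2]
  row2 -= 1·row0 → [0,2,-2,1]
  row3 -= -1·row0 → [0,-3,2,-4]
  row2 -= -2·row1 → [0,0,-2,-3]
  row3 -= 3·row1 → [0,0,2,2]
  row3 -= -1·row2 → [0,0,0,-1]

L=[[1,0,0,0],[1,1,0,0],[1,-2,1,0],[-1,3,-1,1]] U=[[2,-3,-3,-4],[0,-1,0,-2],[0,0,-2,-3],[0,0,0,-1]]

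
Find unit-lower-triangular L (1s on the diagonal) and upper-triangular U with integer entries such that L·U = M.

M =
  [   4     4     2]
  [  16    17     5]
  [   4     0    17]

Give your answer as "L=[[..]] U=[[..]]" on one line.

L=[[1,0,0],[4,1,0],[1,-4,1]] U=[[4,4,2],[0,1,-3],[0,0,3]]

  row1 -= 4·row0 → [0,1,-3]
  row2 -= 1·row0 → [0,-4,15]
  row2 -= -4·row1 → [0,0,3]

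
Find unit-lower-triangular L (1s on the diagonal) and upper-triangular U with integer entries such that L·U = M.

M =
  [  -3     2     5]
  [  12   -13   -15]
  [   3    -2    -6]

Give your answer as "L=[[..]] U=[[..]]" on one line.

L=[[1,0,0],[-4,1,0],[-1,0,1]] U=[[-3,2,5],[0,-5,5],[0,0,-1]]

  row1 -= -4·row0 → [0,-5,5]
  row2 -= -1·row0 → [0,0,-1]
  row2 -= 0·row1 → [0,0,-1]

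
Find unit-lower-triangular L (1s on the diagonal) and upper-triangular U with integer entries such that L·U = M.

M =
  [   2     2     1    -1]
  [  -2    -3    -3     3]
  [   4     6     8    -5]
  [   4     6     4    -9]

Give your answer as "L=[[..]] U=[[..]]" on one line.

L=[[1,0,0,0],[-1,1,0,0],[2,-2,1,0],[2,-2,-1,1]] U=[[2,2,1,-1],[0,-1,-2,2],[0,0,2,1],[0,0,0,-2]]

  R1 -= -1·R0 → [0,-1,-2,2]
  R2 -= 2·R0 → [0,2,6,-3]
  R3 -= 2·R0 → [0,2,2,-7]
  R2 -= -2·R1 → [0,0,2,1]
  R3 -= -2·R1 → [0,0,-2,-3]
  R3 -= -1·R2 → [0,0,0,-2]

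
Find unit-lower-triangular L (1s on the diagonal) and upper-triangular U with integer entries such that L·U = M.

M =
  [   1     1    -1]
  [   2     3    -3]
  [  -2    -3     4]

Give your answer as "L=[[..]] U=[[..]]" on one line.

  r1 -= 2·r0 → [0,1,-1]
  r2 -= -2·r0 → [0,-1,2]
  r2 -= -1·r1 → [0,0,1]

L=[[1,0,0],[2,1,0],[-2,-1,1]] U=[[1,1,-1],[0,1,-1],[0,0,1]]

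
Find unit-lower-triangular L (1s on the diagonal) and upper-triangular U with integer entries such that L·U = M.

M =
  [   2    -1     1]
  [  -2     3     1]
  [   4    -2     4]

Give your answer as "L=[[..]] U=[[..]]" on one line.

L=[[1,0,0],[-1,1,0],[2,0,1]] U=[[2,-1,1],[0,2,2],[0,0,2]]

  r1 -= -1·r0 → [0,2,2]
  r2 -= 2·r0 → [0,0,2]
  r2 -= 0·r1 → [0,0,2]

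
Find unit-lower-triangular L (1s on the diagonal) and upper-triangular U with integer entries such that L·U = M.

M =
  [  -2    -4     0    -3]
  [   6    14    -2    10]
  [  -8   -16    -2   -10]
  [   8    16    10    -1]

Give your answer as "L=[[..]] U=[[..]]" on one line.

L=[[1,0,0,0],[-3,1,0,0],[4,0,1,0],[-4,0,-5,1]] U=[[-2,-4,0,-3],[0,2,-2,1],[0,0,-2,2],[0,0,0,-3]]

  r1 -= -3·r0 → [0,2,-2,1]
  r2 -= 4·r0 → [0,0,-2,2]
  r3 -= -4·r0 → [0,0,10,-13]
  r2 -= 0·r1 → [0,0,-2,2]
  r3 -= 0·r1 → [0,0,10,-13]
  r3 -= -5·r2 → [0,0,0,-3]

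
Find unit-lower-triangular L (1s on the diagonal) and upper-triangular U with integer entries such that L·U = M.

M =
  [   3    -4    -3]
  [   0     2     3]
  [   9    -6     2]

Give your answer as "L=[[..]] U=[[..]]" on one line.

  r1 -= 0·r0 → [0,2,3]
  r2 -= 3·r0 → [0,6,11]
  r2 -= 3·r1 → [0,0,2]

L=[[1,0,0],[0,1,0],[3,3,1]] U=[[3,-4,-3],[0,2,3],[0,0,2]]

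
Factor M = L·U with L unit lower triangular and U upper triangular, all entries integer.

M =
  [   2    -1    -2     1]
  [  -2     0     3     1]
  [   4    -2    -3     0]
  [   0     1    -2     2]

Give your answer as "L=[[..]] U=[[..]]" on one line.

  row1 -= -1·row0 → [0,-1,1,2]
  row2 -= 2·row0 → [0,0,1,-2]
  row3 -= 0·row0 → [0,1,-2,2]
  row2 -= 0·row1 → [0,0,1,-2]
  row3 -= -1·row1 → [0,0,-1,4]
  row3 -= -1·row2 → [0,0,0,2]

L=[[1,0,0,0],[-1,1,0,0],[2,0,1,0],[0,-1,-1,1]] U=[[2,-1,-2,1],[0,-1,1,2],[0,0,1,-2],[0,0,0,2]]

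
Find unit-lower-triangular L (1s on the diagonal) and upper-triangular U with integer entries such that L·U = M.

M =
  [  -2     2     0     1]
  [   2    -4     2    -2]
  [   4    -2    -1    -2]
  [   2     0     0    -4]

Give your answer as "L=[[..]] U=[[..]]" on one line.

L=[[1,0,0,0],[-1,1,0,0],[-2,-1,1,0],[-1,-1,2,1]] U=[[-2,2,0,1],[0,-2,2,-1],[0,0,1,-1],[0,0,0,-2]]

  R1 -= -1·R0 → [0,-2,2,-1]
  R2 -= -2·R0 → [0,2,-1,0]
  R3 -= -1·R0 → [0,2,0,-3]
  R2 -= -1·R1 → [0,0,1,-1]
  R3 -= -1·R1 → [0,0,2,-4]
  R3 -= 2·R2 → [0,0,0,-2]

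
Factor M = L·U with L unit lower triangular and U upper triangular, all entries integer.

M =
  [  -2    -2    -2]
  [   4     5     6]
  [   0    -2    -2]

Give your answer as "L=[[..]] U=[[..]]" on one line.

  row1 -= -2·row0 → [0,1,2]
  row2 -= 0·row0 → [0,-2,-2]
  row2 -= -2·row1 → [0,0,2]

L=[[1,0,0],[-2,1,0],[0,-2,1]] U=[[-2,-2,-2],[0,1,2],[0,0,2]]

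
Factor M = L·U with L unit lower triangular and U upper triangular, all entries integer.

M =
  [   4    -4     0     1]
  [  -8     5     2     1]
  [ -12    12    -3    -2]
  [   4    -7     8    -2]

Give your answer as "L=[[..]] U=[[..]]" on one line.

L=[[1,0,0,0],[-2,1,0,0],[-3,0,1,0],[1,1,-2,1]] U=[[4,-4,0,1],[0,-3,2,3],[0,0,-3,1],[0,0,0,-4]]

  row1 -= -2·row0 → [0,-3,2,3]
  row2 -= -3·row0 → [0,0,-3,1]
  row3 -= 1·row0 → [0,-3,8,-3]
  row2 -= 0·row1 → [0,0,-3,1]
  row3 -= 1·row1 → [0,0,6,-6]
  row3 -= -2·row2 → [0,0,0,-4]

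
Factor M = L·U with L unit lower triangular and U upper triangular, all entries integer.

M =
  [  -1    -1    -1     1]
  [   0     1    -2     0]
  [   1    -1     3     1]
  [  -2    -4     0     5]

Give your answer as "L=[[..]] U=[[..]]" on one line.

  r1 -= 0·r0 → [0,1,-2,0]
  r2 -= -1·r0 → [0,-2,2,2]
  r3 -= 2·r0 → [0,-2,2,3]
  r2 -= -2·r1 → [0,0,-2,2]
  r3 -= -2·r1 → [0,0,-2,3]
  r3 -= 1·r2 → [0,0,0,1]

L=[[1,0,0,0],[0,1,0,0],[-1,-2,1,0],[2,-2,1,1]] U=[[-1,-1,-1,1],[0,1,-2,0],[0,0,-2,2],[0,0,0,1]]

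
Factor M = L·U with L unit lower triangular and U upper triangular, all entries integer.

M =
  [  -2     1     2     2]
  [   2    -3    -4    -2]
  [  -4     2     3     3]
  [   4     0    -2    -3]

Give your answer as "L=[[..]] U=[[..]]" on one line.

L=[[1,0,0,0],[-1,1,0,0],[2,0,1,0],[-2,-1,0,1]] U=[[-2,1,2,2],[0,-2,-2,0],[0,0,-1,-1],[0,0,0,1]]

  r1 -= -1·r0 → [0,-2,-2,0]
  r2 -= 2·r0 → [0,0,-1,-1]
  r3 -= -2·r0 → [0,2,2,1]
  r2 -= 0·r1 → [0,0,-1,-1]
  r3 -= -1·r1 → [0,0,0,1]
  r3 -= 0·r2 → [0,0,0,1]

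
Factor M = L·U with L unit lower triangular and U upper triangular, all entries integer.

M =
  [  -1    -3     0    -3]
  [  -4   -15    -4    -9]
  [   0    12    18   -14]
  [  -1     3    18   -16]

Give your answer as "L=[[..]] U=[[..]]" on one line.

  R1 -= 4·R0 → [0,-3,-4,3]
  R2 -= 0·R0 → [0,12,18,-14]
  R3 -= 1·R0 → [0,6,18,-13]
  R2 -= -4·R1 → [0,0,2,-2]
  R3 -= -2·R1 → [0,0,10,-7]
  R3 -= 5·R2 → [0,0,0,3]

L=[[1,0,0,0],[4,1,0,0],[0,-4,1,0],[1,-2,5,1]] U=[[-1,-3,0,-3],[0,-3,-4,3],[0,0,2,-2],[0,0,0,3]]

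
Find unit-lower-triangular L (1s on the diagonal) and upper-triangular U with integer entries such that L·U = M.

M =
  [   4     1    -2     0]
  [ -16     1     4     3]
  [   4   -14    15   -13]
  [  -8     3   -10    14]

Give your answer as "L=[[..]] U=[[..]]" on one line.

  r1 -= -4·r0 → [0,5,-4,3]
  r2 -= 1·r0 → [0,-15,17,-13]
  r3 -= -2·r0 → [0,5,-14,14]
  r2 -= -3·r1 → [0,0,5,-4]
  r3 -= 1·r1 → [0,0,-10,11]
  r3 -= -2·r2 → [0,0,0,3]

L=[[1,0,0,0],[-4,1,0,0],[1,-3,1,0],[-2,1,-2,1]] U=[[4,1,-2,0],[0,5,-4,3],[0,0,5,-4],[0,0,0,3]]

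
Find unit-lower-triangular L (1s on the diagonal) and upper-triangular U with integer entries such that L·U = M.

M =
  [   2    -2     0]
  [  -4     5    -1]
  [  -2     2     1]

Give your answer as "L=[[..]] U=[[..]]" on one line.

L=[[1,0,0],[-2,1,0],[-1,0,1]] U=[[2,-2,0],[0,1,-1],[0,0,1]]

  R1 -= -2·R0 → [0,1,-1]
  R2 -= -1·R0 → [0,0,1]
  R2 -= 0·R1 → [0,0,1]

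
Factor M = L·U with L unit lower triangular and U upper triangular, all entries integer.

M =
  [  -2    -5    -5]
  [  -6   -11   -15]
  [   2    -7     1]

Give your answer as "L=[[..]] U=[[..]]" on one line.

L=[[1,0,0],[3,1,0],[-1,-3,1]] U=[[-2,-5,-5],[0,4,0],[0,0,-4]]

  R1 -= 3·R0 → [0,4,0]
  R2 -= -1·R0 → [0,-12,-4]
  R2 -= -3·R1 → [0,0,-4]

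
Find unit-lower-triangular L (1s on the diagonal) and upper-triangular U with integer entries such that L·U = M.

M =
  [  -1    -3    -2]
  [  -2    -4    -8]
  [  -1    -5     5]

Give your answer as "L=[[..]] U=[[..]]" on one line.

L=[[1,0,0],[2,1,0],[1,-1,1]] U=[[-1,-3,-2],[0,2,-4],[0,0,3]]

  R1 -= 2·R0 → [0,2,-4]
  R2 -= 1·R0 → [0,-2,7]
  R2 -= -1·R1 → [0,0,3]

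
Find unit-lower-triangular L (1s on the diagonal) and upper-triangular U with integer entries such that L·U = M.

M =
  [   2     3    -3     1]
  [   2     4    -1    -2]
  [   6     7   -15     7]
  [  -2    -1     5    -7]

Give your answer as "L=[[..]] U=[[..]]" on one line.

L=[[1,0,0,0],[1,1,0,0],[3,-2,1,0],[-1,2,1,1]] U=[[2,3,-3,1],[0,1,2,-3],[0,0,-2,-2],[0,0,0,2]]

  r1 -= 1·r0 → [0,1,2,-3]
  r2 -= 3·r0 → [0,-2,-6,4]
  r3 -= -1·r0 → [0,2,2,-6]
  r2 -= -2·r1 → [0,0,-2,-2]
  r3 -= 2·r1 → [0,0,-2,0]
  r3 -= 1·r2 → [0,0,0,2]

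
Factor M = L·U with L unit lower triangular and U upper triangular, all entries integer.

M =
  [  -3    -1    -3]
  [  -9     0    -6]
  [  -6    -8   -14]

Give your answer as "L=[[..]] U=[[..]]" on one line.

  row1 -= 3·row0 → [0,3,3]
  row2 -= 2·row0 → [0,-6,-8]
  row2 -= -2·row1 → [0,0,-2]

L=[[1,0,0],[3,1,0],[2,-2,1]] U=[[-3,-1,-3],[0,3,3],[0,0,-2]]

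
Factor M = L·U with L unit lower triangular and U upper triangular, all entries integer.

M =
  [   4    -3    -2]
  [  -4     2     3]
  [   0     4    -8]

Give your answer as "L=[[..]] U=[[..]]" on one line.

  row1 -= -1·row0 → [0,-1,1]
  row2 -= 0·row0 → [0,4,-8]
  row2 -= -4·row1 → [0,0,-4]

L=[[1,0,0],[-1,1,0],[0,-4,1]] U=[[4,-3,-2],[0,-1,1],[0,0,-4]]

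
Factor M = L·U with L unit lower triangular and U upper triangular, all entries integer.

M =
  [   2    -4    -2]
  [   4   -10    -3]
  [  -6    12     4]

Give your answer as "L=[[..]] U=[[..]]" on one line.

L=[[1,0,0],[2,1,0],[-3,0,1]] U=[[2,-4,-2],[0,-2,1],[0,0,-2]]

  row1 -= 2·row0 → [0,-2,1]
  row2 -= -3·row0 → [0,0,-2]
  row2 -= 0·row1 → [0,0,-2]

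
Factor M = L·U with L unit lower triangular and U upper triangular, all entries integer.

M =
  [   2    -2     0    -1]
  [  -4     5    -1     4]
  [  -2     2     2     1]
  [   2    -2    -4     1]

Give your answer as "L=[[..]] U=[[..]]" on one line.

L=[[1,0,0,0],[-2,1,0,0],[-1,0,1,0],[1,0,-2,1]] U=[[2,-2,0,-1],[0,1,-1,2],[0,0,2,0],[0,0,0,2]]

  row1 -= -2·row0 → [0,1,-1,2]
  row2 -= -1·row0 → [0,0,2,0]
  row3 -= 1·row0 → [0,0,-4,2]
  row2 -= 0·row1 → [0,0,2,0]
  row3 -= 0·row1 → [0,0,-4,2]
  row3 -= -2·row2 → [0,0,0,2]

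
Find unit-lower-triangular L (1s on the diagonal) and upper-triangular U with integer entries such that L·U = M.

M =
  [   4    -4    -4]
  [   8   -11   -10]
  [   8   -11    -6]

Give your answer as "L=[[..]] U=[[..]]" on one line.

  r1 -= 2·r0 → [0,-3,-2]
  r2 -= 2·r0 → [0,-3,2]
  r2 -= 1·r1 → [0,0,4]

L=[[1,0,0],[2,1,0],[2,1,1]] U=[[4,-4,-4],[0,-3,-2],[0,0,4]]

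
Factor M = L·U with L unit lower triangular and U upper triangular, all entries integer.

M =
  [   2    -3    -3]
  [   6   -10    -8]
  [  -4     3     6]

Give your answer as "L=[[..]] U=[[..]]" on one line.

L=[[1,0,0],[3,1,0],[-2,3,1]] U=[[2,-3,-3],[0,-1,1],[0,0,-3]]

  R1 -= 3·R0 → [0,-1,1]
  R2 -= -2·R0 → [0,-3,0]
  R2 -= 3·R1 → [0,0,-3]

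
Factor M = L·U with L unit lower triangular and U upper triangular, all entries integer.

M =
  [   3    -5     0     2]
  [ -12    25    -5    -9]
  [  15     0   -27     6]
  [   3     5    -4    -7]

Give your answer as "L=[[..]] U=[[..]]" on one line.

  row1 -= -4·row0 → [0,5,-5,-1]
  row2 -= 5·row0 → [0,25,-27,-4]
  row3 -= 1·row0 → [0,10,-4,-9]
  row2 -= 5·row1 → [0,0,-2,1]
  row3 -= 2·row1 → [0,0,6,-7]
  row3 -= -3·row2 → [0,0,0,-4]

L=[[1,0,0,0],[-4,1,0,0],[5,5,1,0],[1,2,-3,1]] U=[[3,-5,0,2],[0,5,-5,-1],[0,0,-2,1],[0,0,0,-4]]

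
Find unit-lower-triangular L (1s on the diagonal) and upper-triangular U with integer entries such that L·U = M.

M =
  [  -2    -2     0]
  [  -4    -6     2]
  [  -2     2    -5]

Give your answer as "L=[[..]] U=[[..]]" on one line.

L=[[1,0,0],[2,1,0],[1,-2,1]] U=[[-2,-2,0],[0,-2,2],[0,0,-1]]

  R1 -= 2·R0 → [0,-2,2]
  R2 -= 1·R0 → [0,4,-5]
  R2 -= -2·R1 → [0,0,-1]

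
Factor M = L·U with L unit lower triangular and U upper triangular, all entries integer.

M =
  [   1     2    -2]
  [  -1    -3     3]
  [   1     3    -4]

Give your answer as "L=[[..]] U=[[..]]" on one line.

L=[[1,0,0],[-1,1,0],[1,-1,1]] U=[[1,2,-2],[0,-1,1],[0,0,-1]]

  r1 -= -1·r0 → [0,-1,1]
  r2 -= 1·r0 → [0,1,-2]
  r2 -= -1·r1 → [0,0,-1]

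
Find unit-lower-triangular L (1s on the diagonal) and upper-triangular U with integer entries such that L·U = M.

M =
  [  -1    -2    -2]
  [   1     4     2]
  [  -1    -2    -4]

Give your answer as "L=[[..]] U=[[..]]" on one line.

  row1 -= -1·row0 → [0,2,0]
  row2 -= 1·row0 → [0,0,-2]
  row2 -= 0·row1 → [0,0,-2]

L=[[1,0,0],[-1,1,0],[1,0,1]] U=[[-1,-2,-2],[0,2,0],[0,0,-2]]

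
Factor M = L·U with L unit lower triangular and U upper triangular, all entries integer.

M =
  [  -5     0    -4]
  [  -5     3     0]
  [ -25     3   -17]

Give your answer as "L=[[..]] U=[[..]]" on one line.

L=[[1,0,0],[1,1,0],[5,1,1]] U=[[-5,0,-4],[0,3,4],[0,0,-1]]

  r1 -= 1·r0 → [0,3,4]
  r2 -= 5·r0 → [0,3,3]
  r2 -= 1·r1 → [0,0,-1]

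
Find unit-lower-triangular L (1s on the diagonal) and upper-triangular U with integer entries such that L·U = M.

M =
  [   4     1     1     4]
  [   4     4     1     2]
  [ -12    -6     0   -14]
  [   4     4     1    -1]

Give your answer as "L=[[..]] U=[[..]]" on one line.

  R1 -= 1·R0 → [0,3,0,-2]
  R2 -= -3·R0 → [0,-3,3,-2]
  R3 -= 1·R0 → [0,3,0,-5]
  R2 -= -1·R1 → [0,0,3,-4]
  R3 -= 1·R1 → [0,0,0,-3]
  R3 -= 0·R2 → [0,0,0,-3]

L=[[1,0,0,0],[1,1,0,0],[-3,-1,1,0],[1,1,0,1]] U=[[4,1,1,4],[0,3,0,-2],[0,0,3,-4],[0,0,0,-3]]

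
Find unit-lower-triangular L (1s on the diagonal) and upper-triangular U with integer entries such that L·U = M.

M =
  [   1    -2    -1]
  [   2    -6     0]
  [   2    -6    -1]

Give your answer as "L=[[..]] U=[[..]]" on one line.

  row1 -= 2·row0 → [0,-2,2]
  row2 -= 2·row0 → [0,-2,1]
  row2 -= 1·row1 → [0,0,-1]

L=[[1,0,0],[2,1,0],[2,1,1]] U=[[1,-2,-1],[0,-2,2],[0,0,-1]]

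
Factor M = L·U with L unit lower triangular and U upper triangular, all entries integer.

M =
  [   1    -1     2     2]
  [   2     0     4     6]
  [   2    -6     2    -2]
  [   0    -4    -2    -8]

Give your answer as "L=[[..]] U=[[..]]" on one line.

L=[[1,0,0,0],[2,1,0,0],[2,-2,1,0],[0,-2,1,1]] U=[[1,-1,2,2],[0,2,0,2],[0,0,-2,-2],[0,0,0,-2]]

  R1 -= 2·R0 → [0,2,0,2]
  R2 -= 2·R0 → [0,-4,-2,-6]
  R3 -= 0·R0 → [0,-4,-2,-8]
  R2 -= -2·R1 → [0,0,-2,-2]
  R3 -= -2·R1 → [0,0,-2,-4]
  R3 -= 1·R2 → [0,0,0,-2]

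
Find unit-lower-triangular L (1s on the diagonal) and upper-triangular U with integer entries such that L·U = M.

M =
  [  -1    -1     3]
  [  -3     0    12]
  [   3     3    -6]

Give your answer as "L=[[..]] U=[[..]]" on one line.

L=[[1,0,0],[3,1,0],[-3,0,1]] U=[[-1,-1,3],[0,3,3],[0,0,3]]

  r1 -= 3·r0 → [0,3,3]
  r2 -= -3·r0 → [0,0,3]
  r2 -= 0·r1 → [0,0,3]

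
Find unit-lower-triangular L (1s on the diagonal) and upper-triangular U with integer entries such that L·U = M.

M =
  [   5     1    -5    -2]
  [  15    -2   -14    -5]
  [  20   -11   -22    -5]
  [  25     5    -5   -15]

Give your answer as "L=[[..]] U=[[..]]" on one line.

  R1 -= 3·R0 → [0,-5,1,1]
  R2 -= 4·R0 → [0,-15,-2,3]
  R3 -= 5·R0 → [0,0,20,-5]
  R2 -= 3·R1 → [0,0,-5,0]
  R3 -= 0·R1 → [0,0,20,-5]
  R3 -= -4·R2 → [0,0,0,-5]

L=[[1,0,0,0],[3,1,0,0],[4,3,1,0],[5,0,-4,1]] U=[[5,1,-5,-2],[0,-5,1,1],[0,0,-5,0],[0,0,0,-5]]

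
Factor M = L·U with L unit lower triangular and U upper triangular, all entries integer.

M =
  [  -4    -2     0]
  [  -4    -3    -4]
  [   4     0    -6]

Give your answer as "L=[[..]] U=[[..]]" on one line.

L=[[1,0,0],[1,1,0],[-1,2,1]] U=[[-4,-2,0],[0,-1,-4],[0,0,2]]

  r1 -= 1·r0 → [0,-1,-4]
  r2 -= -1·r0 → [0,-2,-6]
  r2 -= 2·r1 → [0,0,2]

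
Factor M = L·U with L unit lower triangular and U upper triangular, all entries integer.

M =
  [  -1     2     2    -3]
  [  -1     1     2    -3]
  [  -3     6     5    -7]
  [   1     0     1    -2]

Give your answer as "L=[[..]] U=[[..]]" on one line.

  row1 -= 1·row0 → [0,-1,0,0]
  row2 -= 3·row0 → [0,0,-1,2]
  row3 -= -1·row0 → [0,2,3,-5]
  row2 -= 0·row1 → [0,0,-1,2]
  row3 -= -2·row1 → [0,0,3,-5]
  row3 -= -3·row2 → [0,0,0,1]

L=[[1,0,0,0],[1,1,0,0],[3,0,1,0],[-1,-2,-3,1]] U=[[-1,2,2,-3],[0,-1,0,0],[0,0,-1,2],[0,0,0,1]]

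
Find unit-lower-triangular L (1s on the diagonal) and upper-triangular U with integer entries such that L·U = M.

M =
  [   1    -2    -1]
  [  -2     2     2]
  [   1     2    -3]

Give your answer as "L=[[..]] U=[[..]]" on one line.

  R1 -= -2·R0 → [0,-2,0]
  R2 -= 1·R0 → [0,4,-2]
  R2 -= -2·R1 → [0,0,-2]

L=[[1,0,0],[-2,1,0],[1,-2,1]] U=[[1,-2,-1],[0,-2,0],[0,0,-2]]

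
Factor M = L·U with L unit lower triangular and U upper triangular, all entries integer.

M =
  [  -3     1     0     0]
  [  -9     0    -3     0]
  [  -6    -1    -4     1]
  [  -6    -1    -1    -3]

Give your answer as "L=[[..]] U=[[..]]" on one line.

  row1 -= 3·row0 → [0,-3,-3,0]
  row2 -= 2·row0 → [0,-3,-4,1]
  row3 -= 2·row0 → [0,-3,-1,-3]
  row2 -= 1·row1 → [0,0,-1,1]
  row3 -= 1·row1 → [0,0,2,-3]
  row3 -= -2·row2 → [0,0,0,-1]

L=[[1,0,0,0],[3,1,0,0],[2,1,1,0],[2,1,-2,1]] U=[[-3,1,0,0],[0,-3,-3,0],[0,0,-1,1],[0,0,0,-1]]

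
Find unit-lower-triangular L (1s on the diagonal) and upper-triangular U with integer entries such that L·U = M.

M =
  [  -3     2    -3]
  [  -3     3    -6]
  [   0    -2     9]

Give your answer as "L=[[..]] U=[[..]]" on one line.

  row1 -= 1·row0 → [0,1,-3]
  row2 -= 0·row0 → [0,-2,9]
  row2 -= -2·row1 → [0,0,3]

L=[[1,0,0],[1,1,0],[0,-2,1]] U=[[-3,2,-3],[0,1,-3],[0,0,3]]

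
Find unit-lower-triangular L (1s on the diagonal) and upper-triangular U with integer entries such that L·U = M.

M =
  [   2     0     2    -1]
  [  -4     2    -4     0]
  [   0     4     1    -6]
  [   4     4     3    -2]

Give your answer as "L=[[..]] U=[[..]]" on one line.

  R1 -= -2·R0 → [0,2,0,-2]
  R2 -= 0·R0 → [0,4,1,-6]
  R3 -= 2·R0 → [0,4,-1,0]
  R2 -= 2·R1 → [0,0,1,-2]
  R3 -= 2·R1 → [0,0,-1,4]
  R3 -= -1·R2 → [0,0,0,2]

L=[[1,0,0,0],[-2,1,0,0],[0,2,1,0],[2,2,-1,1]] U=[[2,0,2,-1],[0,2,0,-2],[0,0,1,-2],[0,0,0,2]]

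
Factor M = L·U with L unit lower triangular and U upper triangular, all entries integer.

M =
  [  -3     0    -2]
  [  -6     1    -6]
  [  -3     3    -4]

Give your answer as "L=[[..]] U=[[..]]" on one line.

  row1 -= 2·row0 → [0,1,-2]
  row2 -= 1·row0 → [0,3,-2]
  row2 -= 3·row1 → [0,0,4]

L=[[1,0,0],[2,1,0],[1,3,1]] U=[[-3,0,-2],[0,1,-2],[0,0,4]]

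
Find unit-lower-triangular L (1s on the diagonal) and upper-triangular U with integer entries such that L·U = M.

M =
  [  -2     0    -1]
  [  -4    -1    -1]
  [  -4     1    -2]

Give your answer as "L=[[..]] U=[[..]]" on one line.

  r1 -= 2·r0 → [0,-1,1]
  r2 -= 2·r0 → [0,1,0]
  r2 -= -1·r1 → [0,0,1]

L=[[1,0,0],[2,1,0],[2,-1,1]] U=[[-2,0,-1],[0,-1,1],[0,0,1]]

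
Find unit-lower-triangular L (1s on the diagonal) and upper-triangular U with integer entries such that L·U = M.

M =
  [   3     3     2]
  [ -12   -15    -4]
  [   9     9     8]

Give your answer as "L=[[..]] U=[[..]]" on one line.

  R1 -= -4·R0 → [0,-3,4]
  R2 -= 3·R0 → [0,0,2]
  R2 -= 0·R1 → [0,0,2]

L=[[1,0,0],[-4,1,0],[3,0,1]] U=[[3,3,2],[0,-3,4],[0,0,2]]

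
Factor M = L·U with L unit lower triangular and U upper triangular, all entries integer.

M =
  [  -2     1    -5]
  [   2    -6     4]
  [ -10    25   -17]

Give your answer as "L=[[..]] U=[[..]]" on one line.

L=[[1,0,0],[-1,1,0],[5,-4,1]] U=[[-2,1,-5],[0,-5,-1],[0,0,4]]

  R1 -= -1·R0 → [0,-5,-1]
  R2 -= 5·R0 → [0,20,8]
  R2 -= -4·R1 → [0,0,4]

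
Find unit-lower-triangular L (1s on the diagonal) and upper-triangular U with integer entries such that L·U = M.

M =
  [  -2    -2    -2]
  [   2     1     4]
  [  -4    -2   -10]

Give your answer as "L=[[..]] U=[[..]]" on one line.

  row1 -= -1·row0 → [0,-1,2]
  row2 -= 2·row0 → [0,2,-6]
  row2 -= -2·row1 → [0,0,-2]

L=[[1,0,0],[-1,1,0],[2,-2,1]] U=[[-2,-2,-2],[0,-1,2],[0,0,-2]]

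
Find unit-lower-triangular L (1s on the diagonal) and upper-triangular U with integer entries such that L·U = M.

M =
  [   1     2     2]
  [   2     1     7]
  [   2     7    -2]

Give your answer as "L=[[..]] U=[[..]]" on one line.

  r1 -= 2·r0 → [0,-3,3]
  r2 -= 2·r0 → [0,3,-6]
  r2 -= -1·r1 → [0,0,-3]

L=[[1,0,0],[2,1,0],[2,-1,1]] U=[[1,2,2],[0,-3,3],[0,0,-3]]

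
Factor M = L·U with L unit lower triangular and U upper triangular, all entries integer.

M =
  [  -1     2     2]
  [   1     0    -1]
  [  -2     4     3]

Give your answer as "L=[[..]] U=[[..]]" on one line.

L=[[1,0,0],[-1,1,0],[2,0,1]] U=[[-1,2,2],[0,2,1],[0,0,-1]]

  row1 -= -1·row0 → [0,2,1]
  row2 -= 2·row0 → [0,0,-1]
  row2 -= 0·row1 → [0,0,-1]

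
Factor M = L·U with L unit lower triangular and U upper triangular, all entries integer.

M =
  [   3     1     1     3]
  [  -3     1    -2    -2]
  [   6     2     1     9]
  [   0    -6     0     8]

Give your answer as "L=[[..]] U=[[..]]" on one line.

L=[[1,0,0,0],[-1,1,0,0],[2,0,1,0],[0,-3,3,1]] U=[[3,1,1,3],[0,2,-1,1],[0,0,-1,3],[0,0,0,2]]

  r1 -= -1·r0 → [0,2,-1,1]
  r2 -= 2·r0 → [0,0,-1,3]
  r3 -= 0·r0 → [0,-6,0,8]
  r2 -= 0·r1 → [0,0,-1,3]
  r3 -= -3·r1 → [0,0,-3,11]
  r3 -= 3·r2 → [0,0,0,2]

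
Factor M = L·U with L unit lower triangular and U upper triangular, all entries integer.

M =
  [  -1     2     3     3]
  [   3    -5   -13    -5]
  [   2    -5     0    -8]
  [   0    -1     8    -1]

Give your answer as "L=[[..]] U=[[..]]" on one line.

  r1 -= -3·r0 → [0,1,-4,4]
  r2 -= -2·r0 → [0,-1,6,-2]
  r3 -= 0·r0 → [0,-1,8,-1]
  r2 -= -1·r1 → [0,0,2,2]
  r3 -= -1·r1 → [0,0,4,3]
  r3 -= 2·r2 → [0,0,0,-1]

L=[[1,0,0,0],[-3,1,0,0],[-2,-1,1,0],[0,-1,2,1]] U=[[-1,2,3,3],[0,1,-4,4],[0,0,2,2],[0,0,0,-1]]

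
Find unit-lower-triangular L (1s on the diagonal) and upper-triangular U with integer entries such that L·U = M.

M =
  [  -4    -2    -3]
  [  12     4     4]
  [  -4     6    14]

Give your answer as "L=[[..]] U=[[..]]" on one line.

  row1 -= -3·row0 → [0,-2,-5]
  row2 -= 1·row0 → [0,8,17]
  row2 -= -4·row1 → [0,0,-3]

L=[[1,0,0],[-3,1,0],[1,-4,1]] U=[[-4,-2,-3],[0,-2,-5],[0,0,-3]]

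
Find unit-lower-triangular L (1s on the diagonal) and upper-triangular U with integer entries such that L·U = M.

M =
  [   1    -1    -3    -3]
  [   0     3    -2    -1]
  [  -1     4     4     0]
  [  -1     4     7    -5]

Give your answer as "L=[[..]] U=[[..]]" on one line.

  R1 -= 0·R0 → [0,3,-2,-1]
  R2 -= -1·R0 → [0,3,1,-3]
  R3 -= -1·R0 → [0,3,4,-8]
  R2 -= 1·R1 → [0,0,3,-2]
  R3 -= 1·R1 → [0,0,6,-7]
  R3 -= 2·R2 → [0,0,0,-3]

L=[[1,0,0,0],[0,1,0,0],[-1,1,1,0],[-1,1,2,1]] U=[[1,-1,-3,-3],[0,3,-2,-1],[0,0,3,-2],[0,0,0,-3]]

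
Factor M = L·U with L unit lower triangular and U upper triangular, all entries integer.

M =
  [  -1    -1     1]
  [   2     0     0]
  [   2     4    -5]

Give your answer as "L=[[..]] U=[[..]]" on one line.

L=[[1,0,0],[-2,1,0],[-2,-1,1]] U=[[-1,-1,1],[0,-2,2],[0,0,-1]]

  row1 -= -2·row0 → [0,-2,2]
  row2 -= -2·row0 → [0,2,-3]
  row2 -= -1·row1 → [0,0,-1]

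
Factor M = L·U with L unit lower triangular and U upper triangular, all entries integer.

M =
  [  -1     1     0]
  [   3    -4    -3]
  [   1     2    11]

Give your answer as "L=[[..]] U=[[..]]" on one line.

  row1 -= -3·row0 → [0,-1,-3]
  row2 -= -1·row0 → [0,3,11]
  row2 -= -3·row1 → [0,0,2]

L=[[1,0,0],[-3,1,0],[-1,-3,1]] U=[[-1,1,0],[0,-1,-3],[0,0,2]]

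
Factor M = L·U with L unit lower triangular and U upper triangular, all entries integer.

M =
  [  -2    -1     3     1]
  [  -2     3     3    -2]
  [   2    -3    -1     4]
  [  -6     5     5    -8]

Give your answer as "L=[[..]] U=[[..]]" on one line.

  row1 -= 1·row0 → [0,4,0,-3]
  row2 -= -1·row0 → [0,-4,2,5]
  row3 -= 3·row0 → [0,8,-4,-11]
  row2 -= -1·row1 → [0,0,2,2]
  row3 -= 2·row1 → [0,0,-4,-5]
  row3 -= -2·row2 → [0,0,0,-1]

L=[[1,0,0,0],[1,1,0,0],[-1,-1,1,0],[3,2,-2,1]] U=[[-2,-1,3,1],[0,4,0,-3],[0,0,2,2],[0,0,0,-1]]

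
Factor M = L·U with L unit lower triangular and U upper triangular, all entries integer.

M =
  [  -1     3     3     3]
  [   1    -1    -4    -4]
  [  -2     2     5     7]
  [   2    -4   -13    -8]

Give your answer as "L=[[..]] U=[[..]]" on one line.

  R1 -= -1·R0 → [0,2,-1,-1]
  R2 -= 2·R0 → [0,-4,-1,1]
  R3 -= -2·R0 → [0,2,-7,-2]
  R2 -= -2·R1 → [0,0,-3,-1]
  R3 -= 1·R1 → [0,0,-6,-1]
  R3 -= 2·R2 → [0,0,0,1]

L=[[1,0,0,0],[-1,1,0,0],[2,-2,1,0],[-2,1,2,1]] U=[[-1,3,3,3],[0,2,-1,-1],[0,0,-3,-1],[0,0,0,1]]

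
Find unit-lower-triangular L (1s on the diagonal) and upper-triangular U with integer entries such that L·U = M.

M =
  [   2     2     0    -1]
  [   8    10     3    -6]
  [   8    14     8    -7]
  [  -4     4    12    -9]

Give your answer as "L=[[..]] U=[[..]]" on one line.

  R1 -= 4·R0 → [0,2,3,-2]
  R2 -= 4·R0 → [0,6,8,-3]
  R3 -= -2·R0 → [0,8,12,-11]
  R2 -= 3·R1 → [0,0,-1,3]
  R3 -= 4·R1 → [0,0,0,-3]
  R3 -= 0·R2 → [0,0,0,-3]

L=[[1,0,0,0],[4,1,0,0],[4,3,1,0],[-2,4,0,1]] U=[[2,2,0,-1],[0,2,3,-2],[0,0,-1,3],[0,0,0,-3]]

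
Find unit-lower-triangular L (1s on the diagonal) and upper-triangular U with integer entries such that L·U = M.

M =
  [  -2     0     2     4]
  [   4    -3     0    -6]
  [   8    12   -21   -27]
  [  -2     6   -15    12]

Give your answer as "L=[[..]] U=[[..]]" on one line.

L=[[1,0,0,0],[-2,1,0,0],[-4,-4,1,0],[1,-2,-3,1]] U=[[-2,0,2,4],[0,-3,4,2],[0,0,3,-3],[0,0,0,3]]

  r1 -= -2·r0 → [0,-3,4,2]
  r2 -= -4·r0 → [0,12,-13,-11]
  r3 -= 1·r0 → [0,6,-17,8]
  r2 -= -4·r1 → [0,0,3,-3]
  r3 -= -2·r1 → [0,0,-9,12]
  r3 -= -3·r2 → [0,0,0,3]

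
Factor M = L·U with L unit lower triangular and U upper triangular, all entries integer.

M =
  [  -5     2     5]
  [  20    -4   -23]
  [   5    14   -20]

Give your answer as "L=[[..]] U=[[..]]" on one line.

  r1 -= -4·r0 → [0,4,-3]
  r2 -= -1·r0 → [0,16,-15]
  r2 -= 4·r1 → [0,0,-3]

L=[[1,0,0],[-4,1,0],[-1,4,1]] U=[[-5,2,5],[0,4,-3],[0,0,-3]]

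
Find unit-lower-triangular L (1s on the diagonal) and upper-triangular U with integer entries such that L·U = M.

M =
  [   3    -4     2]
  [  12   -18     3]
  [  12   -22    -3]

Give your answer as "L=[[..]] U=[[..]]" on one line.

  row1 -= 4·row0 → [0,-2,-5]
  row2 -= 4·row0 → [0,-6,-11]
  row2 -= 3·row1 → [0,0,4]

L=[[1,0,0],[4,1,0],[4,3,1]] U=[[3,-4,2],[0,-2,-5],[0,0,4]]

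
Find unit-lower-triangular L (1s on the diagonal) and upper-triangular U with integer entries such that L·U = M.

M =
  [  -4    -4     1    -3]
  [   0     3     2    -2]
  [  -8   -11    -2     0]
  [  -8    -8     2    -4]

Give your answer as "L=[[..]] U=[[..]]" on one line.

  r1 -= 0·r0 → [0,3,2,-2]
  r2 -= 2·r0 → [0,-3,-4,6]
  r3 -= 2·r0 → [0,0,0,2]
  r2 -= -1·r1 → [0,0,-2,4]
  r3 -= 0·r1 → [0,0,0,2]
  r3 -= 0·r2 → [0,0,0,2]

L=[[1,0,0,0],[0,1,0,0],[2,-1,1,0],[2,0,0,1]] U=[[-4,-4,1,-3],[0,3,2,-2],[0,0,-2,4],[0,0,0,2]]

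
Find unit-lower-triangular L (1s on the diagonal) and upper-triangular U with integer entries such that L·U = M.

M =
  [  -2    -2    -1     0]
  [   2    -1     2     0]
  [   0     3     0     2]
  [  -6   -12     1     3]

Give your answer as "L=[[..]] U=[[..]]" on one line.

L=[[1,0,0,0],[-1,1,0,0],[0,-1,1,0],[3,2,2,1]] U=[[-2,-2,-1,0],[0,-3,1,0],[0,0,1,2],[0,0,0,-1]]

  R1 -= -1·R0 → [0,-3,1,0]
  R2 -= 0·R0 → [0,3,0,2]
  R3 -= 3·R0 → [0,-6,4,3]
  R2 -= -1·R1 → [0,0,1,2]
  R3 -= 2·R1 → [0,0,2,3]
  R3 -= 2·R2 → [0,0,0,-1]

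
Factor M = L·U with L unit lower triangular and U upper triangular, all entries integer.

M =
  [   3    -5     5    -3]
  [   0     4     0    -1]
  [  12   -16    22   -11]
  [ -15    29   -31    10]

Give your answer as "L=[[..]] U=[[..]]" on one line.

  r1 -= 0·r0 → [0,4,0,-1]
  r2 -= 4·r0 → [0,4,2,1]
  r3 -= -5·r0 → [0,4,-6,-5]
  r2 -= 1·r1 → [0,0,2,2]
  r3 -= 1·r1 → [0,0,-6,-4]
  r3 -= -3·r2 → [0,0,0,2]

L=[[1,0,0,0],[0,1,0,0],[4,1,1,0],[-5,1,-3,1]] U=[[3,-5,5,-3],[0,4,0,-1],[0,0,2,2],[0,0,0,2]]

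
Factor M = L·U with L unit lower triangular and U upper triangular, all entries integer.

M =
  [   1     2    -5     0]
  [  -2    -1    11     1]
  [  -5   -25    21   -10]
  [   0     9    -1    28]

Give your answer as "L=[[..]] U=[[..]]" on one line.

L=[[1,0,0,0],[-2,1,0,0],[-5,-5,1,0],[0,3,-4,1]] U=[[1,2,-5,0],[0,3,1,1],[0,0,1,-5],[0,0,0,5]]

  R1 -= -2·R0 → [0,3,1,1]
  R2 -= -5·R0 → [0,-15,-4,-10]
  R3 -= 0·R0 → [0,9,-1,28]
  R2 -= -5·R1 → [0,0,1,-5]
  R3 -= 3·R1 → [0,0,-4,25]
  R3 -= -4·R2 → [0,0,0,5]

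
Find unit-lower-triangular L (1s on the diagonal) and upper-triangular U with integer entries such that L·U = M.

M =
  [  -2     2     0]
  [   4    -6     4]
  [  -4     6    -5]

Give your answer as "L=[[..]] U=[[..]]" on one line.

L=[[1,0,0],[-2,1,0],[2,-1,1]] U=[[-2,2,0],[0,-2,4],[0,0,-1]]

  row1 -= -2·row0 → [0,-2,4]
  row2 -= 2·row0 → [0,2,-5]
  row2 -= -1·row1 → [0,0,-1]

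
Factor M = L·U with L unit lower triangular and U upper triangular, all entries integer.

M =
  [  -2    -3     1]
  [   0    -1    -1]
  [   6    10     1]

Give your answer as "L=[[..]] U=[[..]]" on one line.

L=[[1,0,0],[0,1,0],[-3,-1,1]] U=[[-2,-3,1],[0,-1,-1],[0,0,3]]

  R1 -= 0·R0 → [0,-1,-1]
  R2 -= -3·R0 → [0,1,4]
  R2 -= -1·R1 → [0,0,3]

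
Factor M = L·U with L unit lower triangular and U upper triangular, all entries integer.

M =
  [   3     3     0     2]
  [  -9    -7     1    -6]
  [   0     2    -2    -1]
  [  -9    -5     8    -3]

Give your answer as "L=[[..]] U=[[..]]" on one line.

L=[[1,0,0,0],[-3,1,0,0],[0,1,1,0],[-3,2,-2,1]] U=[[3,3,0,2],[0,2,1,0],[0,0,-3,-1],[0,0,0,1]]

  row1 -= -3·row0 → [0,2,1,0]
  row2 -= 0·row0 → [0,2,-2,-1]
  row3 -= -3·row0 → [0,4,8,3]
  row2 -= 1·row1 → [0,0,-3,-1]
  row3 -= 2·row1 → [0,0,6,3]
  row3 -= -2·row2 → [0,0,0,1]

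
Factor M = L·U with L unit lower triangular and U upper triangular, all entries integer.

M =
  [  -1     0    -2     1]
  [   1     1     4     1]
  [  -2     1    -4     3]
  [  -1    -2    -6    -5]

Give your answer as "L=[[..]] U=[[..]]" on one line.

L=[[1,0,0,0],[-1,1,0,0],[2,1,1,0],[1,-2,0,1]] U=[[-1,0,-2,1],[0,1,2,2],[0,0,-2,-1],[0,0,0,-2]]

  row1 -= -1·row0 → [0,1,2,2]
  row2 -= 2·row0 → [0,1,0,1]
  row3 -= 1·row0 → [0,-2,-4,-6]
  row2 -= 1·row1 → [0,0,-2,-1]
  row3 -= -2·row1 → [0,0,0,-2]
  row3 -= 0·row2 → [0,0,0,-2]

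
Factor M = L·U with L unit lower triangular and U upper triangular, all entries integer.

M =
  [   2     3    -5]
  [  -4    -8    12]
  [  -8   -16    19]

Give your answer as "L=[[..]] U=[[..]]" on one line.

  R1 -= -2·R0 → [0,-2,2]
  R2 -= -4·R0 → [0,-4,-1]
  R2 -= 2·R1 → [0,0,-5]

L=[[1,0,0],[-2,1,0],[-4,2,1]] U=[[2,3,-5],[0,-2,2],[0,0,-5]]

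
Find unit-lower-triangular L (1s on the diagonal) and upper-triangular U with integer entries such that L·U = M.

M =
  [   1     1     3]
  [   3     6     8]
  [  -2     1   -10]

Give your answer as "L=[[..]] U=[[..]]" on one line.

L=[[1,0,0],[3,1,0],[-2,1,1]] U=[[1,1,3],[0,3,-1],[0,0,-3]]

  R1 -= 3·R0 → [0,3,-1]
  R2 -= -2·R0 → [0,3,-4]
  R2 -= 1·R1 → [0,0,-3]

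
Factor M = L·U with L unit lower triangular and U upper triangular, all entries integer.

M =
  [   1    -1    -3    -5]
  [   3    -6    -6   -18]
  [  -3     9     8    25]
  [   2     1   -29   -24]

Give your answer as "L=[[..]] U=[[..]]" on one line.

  R1 -= 3·R0 → [0,-3,3,-3]
  R2 -= -3·R0 → [0,6,-1,10]
  R3 -= 2·R0 → [0,3,-23,-14]
  R2 -= -2·R1 → [0,0,5,4]
  R3 -= -1·R1 → [0,0,-20,-17]
  R3 -= -4·R2 → [0,0,0,-1]

L=[[1,0,0,0],[3,1,0,0],[-3,-2,1,0],[2,-1,-4,1]] U=[[1,-1,-3,-5],[0,-3,3,-3],[0,0,5,4],[0,0,0,-1]]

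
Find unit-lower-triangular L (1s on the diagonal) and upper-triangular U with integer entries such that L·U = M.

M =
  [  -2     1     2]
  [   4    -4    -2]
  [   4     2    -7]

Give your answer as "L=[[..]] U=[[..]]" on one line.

  r1 -= -2·r0 → [0,-2,2]
  r2 -= -2·r0 → [0,4,-3]
  r2 -= -2·r1 → [0,0,1]

L=[[1,0,0],[-2,1,0],[-2,-2,1]] U=[[-2,1,2],[0,-2,2],[0,0,1]]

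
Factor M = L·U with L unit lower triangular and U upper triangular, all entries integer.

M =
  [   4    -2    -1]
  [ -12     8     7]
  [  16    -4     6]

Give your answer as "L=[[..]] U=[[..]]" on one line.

  R1 -= -3·R0 → [0,2,4]
  R2 -= 4·R0 → [0,4,10]
  R2 -= 2·R1 → [0,0,2]

L=[[1,0,0],[-3,1,0],[4,2,1]] U=[[4,-2,-1],[0,2,4],[0,0,2]]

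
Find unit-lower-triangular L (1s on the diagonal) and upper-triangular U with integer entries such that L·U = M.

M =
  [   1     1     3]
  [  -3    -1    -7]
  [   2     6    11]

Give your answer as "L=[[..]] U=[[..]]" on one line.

  R1 -= -3·R0 → [0,2,2]
  R2 -= 2·R0 → [0,4,5]
  R2 -= 2·R1 → [0,0,1]

L=[[1,0,0],[-3,1,0],[2,2,1]] U=[[1,1,3],[0,2,2],[0,0,1]]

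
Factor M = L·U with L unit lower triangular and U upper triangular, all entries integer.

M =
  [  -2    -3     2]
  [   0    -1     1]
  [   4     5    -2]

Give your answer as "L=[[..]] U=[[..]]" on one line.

  R1 -= 0·R0 → [0,-1,1]
  R2 -= -2·R0 → [0,-1,2]
  R2 -= 1·R1 → [0,0,1]

L=[[1,0,0],[0,1,0],[-2,1,1]] U=[[-2,-3,2],[0,-1,1],[0,0,1]]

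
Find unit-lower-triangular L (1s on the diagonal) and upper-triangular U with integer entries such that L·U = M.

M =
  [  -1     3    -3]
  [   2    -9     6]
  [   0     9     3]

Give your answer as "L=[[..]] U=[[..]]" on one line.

  r1 -= -2·r0 → [0,-3,0]
  r2 -= 0·r0 → [0,9,3]
  r2 -= -3·r1 → [0,0,3]

L=[[1,0,0],[-2,1,0],[0,-3,1]] U=[[-1,3,-3],[0,-3,0],[0,0,3]]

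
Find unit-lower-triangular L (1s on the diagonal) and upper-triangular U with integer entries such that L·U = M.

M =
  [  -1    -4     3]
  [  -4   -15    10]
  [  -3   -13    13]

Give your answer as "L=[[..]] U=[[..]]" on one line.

L=[[1,0,0],[4,1,0],[3,-1,1]] U=[[-1,-4,3],[0,1,-2],[0,0,2]]

  r1 -= 4·r0 → [0,1,-2]
  r2 -= 3·r0 → [0,-1,4]
  r2 -= -1·r1 → [0,0,2]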